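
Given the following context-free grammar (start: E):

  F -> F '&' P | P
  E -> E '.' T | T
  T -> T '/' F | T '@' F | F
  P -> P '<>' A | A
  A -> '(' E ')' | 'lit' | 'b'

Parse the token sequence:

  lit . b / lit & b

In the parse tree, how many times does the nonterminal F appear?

[E [E [T [F [P [A lit]]]]] . [T [T [F [P [A b]]]] / [F [F [P [A lit]]] & [P [A b]]]]]

4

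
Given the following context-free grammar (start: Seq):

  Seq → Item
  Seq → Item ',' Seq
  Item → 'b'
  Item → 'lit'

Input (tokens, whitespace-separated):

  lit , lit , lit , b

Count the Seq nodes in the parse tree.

4

[Seq [Item lit] , [Seq [Item lit] , [Seq [Item lit] , [Seq [Item b]]]]]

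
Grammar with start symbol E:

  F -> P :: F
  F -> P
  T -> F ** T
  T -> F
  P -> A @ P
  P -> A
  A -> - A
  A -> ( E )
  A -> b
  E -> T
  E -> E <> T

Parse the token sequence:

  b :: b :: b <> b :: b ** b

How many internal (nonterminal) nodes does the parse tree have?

[E [E [T [F [P [A b]] :: [F [P [A b]] :: [F [P [A b]]]]]]] <> [T [F [P [A b]] :: [F [P [A b]]]] ** [T [F [P [A b]]]]]]

23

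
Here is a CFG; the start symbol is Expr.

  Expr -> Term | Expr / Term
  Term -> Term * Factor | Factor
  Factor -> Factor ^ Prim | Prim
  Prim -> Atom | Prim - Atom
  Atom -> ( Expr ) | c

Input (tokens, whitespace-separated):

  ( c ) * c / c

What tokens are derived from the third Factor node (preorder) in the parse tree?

c

[Expr [Expr [Term [Term [Factor [Prim [Atom ( [Expr [Term [Factor [Prim [Atom c]]]]] )]]]] * [Factor [Prim [Atom c]]]]] / [Term [Factor [Prim [Atom c]]]]]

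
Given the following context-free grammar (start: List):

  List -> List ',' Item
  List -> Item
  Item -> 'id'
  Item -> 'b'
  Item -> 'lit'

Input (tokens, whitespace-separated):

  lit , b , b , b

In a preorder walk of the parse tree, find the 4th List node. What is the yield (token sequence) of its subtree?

lit

[List [List [List [List [Item lit]] , [Item b]] , [Item b]] , [Item b]]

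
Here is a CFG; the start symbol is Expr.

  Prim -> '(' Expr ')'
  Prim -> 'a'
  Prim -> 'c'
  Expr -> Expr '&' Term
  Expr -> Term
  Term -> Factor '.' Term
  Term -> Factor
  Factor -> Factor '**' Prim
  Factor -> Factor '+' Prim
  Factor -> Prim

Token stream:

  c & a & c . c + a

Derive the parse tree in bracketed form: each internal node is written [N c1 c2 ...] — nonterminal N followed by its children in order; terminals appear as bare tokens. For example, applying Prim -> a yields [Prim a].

[Expr [Expr [Expr [Term [Factor [Prim c]]]] & [Term [Factor [Prim a]]]] & [Term [Factor [Prim c]] . [Term [Factor [Factor [Prim c]] + [Prim a]]]]]

Expr
Expr & Term
Expr & Term & Term
Term & Term & Term
Factor & Term & Term
Prim & Term & Term
c & Term & Term
c & Factor & Term
c & Prim & Term
c & a & Term
c & a & Factor . Term
c & a & Prim . Term
c & a & c . Term
c & a & c . Factor
c & a & c . Factor + Prim
c & a & c . Prim + Prim
c & a & c . c + Prim
c & a & c . c + a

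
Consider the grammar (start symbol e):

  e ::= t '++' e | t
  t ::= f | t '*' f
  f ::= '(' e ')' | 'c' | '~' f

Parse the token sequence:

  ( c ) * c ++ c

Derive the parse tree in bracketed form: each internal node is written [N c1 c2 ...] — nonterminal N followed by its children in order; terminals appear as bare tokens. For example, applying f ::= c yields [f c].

[e [t [t [f ( [e [t [f c]]] )]] * [f c]] ++ [e [t [f c]]]]

e
t ++ e
t * f ++ e
f * f ++ e
( e ) * f ++ e
( t ) * f ++ e
( f ) * f ++ e
( c ) * f ++ e
( c ) * c ++ e
( c ) * c ++ t
( c ) * c ++ f
( c ) * c ++ c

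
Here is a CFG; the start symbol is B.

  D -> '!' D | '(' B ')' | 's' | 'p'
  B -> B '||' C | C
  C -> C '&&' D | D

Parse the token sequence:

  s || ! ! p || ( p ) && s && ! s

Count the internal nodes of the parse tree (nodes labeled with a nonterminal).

[B [B [B [C [D s]]] || [C [D ! [D ! [D p]]]]] || [C [C [C [D ( [B [C [D p]]] )]] && [D s]] && [D ! [D s]]]]

19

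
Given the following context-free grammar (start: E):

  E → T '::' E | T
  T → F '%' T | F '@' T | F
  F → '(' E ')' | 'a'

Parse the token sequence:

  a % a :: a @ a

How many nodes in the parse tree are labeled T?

[E [T [F a] % [T [F a]]] :: [E [T [F a] @ [T [F a]]]]]

4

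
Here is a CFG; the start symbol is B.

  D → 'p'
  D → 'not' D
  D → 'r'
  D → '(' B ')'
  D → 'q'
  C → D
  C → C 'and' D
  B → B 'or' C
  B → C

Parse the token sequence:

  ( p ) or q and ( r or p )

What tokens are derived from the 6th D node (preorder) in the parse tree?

p

[B [B [C [D ( [B [C [D p]]] )]]] or [C [C [D q]] and [D ( [B [B [C [D r]]] or [C [D p]]] )]]]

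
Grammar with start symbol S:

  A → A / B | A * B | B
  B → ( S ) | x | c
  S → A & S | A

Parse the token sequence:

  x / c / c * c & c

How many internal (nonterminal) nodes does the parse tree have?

12

[S [A [A [A [A [B x]] / [B c]] / [B c]] * [B c]] & [S [A [B c]]]]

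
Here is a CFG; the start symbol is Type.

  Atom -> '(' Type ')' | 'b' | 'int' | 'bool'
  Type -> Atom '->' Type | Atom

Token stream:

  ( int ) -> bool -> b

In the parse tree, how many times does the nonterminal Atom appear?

4

[Type [Atom ( [Type [Atom int]] )] -> [Type [Atom bool] -> [Type [Atom b]]]]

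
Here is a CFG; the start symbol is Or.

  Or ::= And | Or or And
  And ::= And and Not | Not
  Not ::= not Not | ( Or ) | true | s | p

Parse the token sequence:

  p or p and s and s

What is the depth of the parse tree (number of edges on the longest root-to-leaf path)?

5

[Or [Or [And [Not p]]] or [And [And [And [Not p]] and [Not s]] and [Not s]]]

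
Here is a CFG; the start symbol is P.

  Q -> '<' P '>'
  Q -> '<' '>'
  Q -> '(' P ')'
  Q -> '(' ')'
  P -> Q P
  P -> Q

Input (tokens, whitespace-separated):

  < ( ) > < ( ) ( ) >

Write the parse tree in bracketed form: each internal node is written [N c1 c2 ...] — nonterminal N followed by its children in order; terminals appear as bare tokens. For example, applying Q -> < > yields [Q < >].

[P [Q < [P [Q ( )]] >] [P [Q < [P [Q ( )] [P [Q ( )]]] >]]]

P
Q P
< P > P
< Q > P
< ( ) > P
< ( ) > Q
< ( ) > < P >
< ( ) > < Q P >
< ( ) > < ( ) P >
< ( ) > < ( ) Q >
< ( ) > < ( ) ( ) >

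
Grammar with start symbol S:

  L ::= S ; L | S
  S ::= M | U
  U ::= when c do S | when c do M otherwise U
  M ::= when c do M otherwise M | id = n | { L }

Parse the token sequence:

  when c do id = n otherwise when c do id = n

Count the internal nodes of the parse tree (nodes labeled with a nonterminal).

[S [U when c do [M id = n] otherwise [U when c do [S [M id = n]]]]]

6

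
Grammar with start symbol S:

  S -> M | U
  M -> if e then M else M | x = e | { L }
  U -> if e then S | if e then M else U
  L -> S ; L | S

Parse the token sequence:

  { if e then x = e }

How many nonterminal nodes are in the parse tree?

[S [M { [L [S [U if e then [S [M x = e]]]]] }]]

7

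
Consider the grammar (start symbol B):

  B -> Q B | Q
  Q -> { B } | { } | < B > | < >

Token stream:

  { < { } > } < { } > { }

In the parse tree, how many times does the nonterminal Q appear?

6

[B [Q { [B [Q < [B [Q { }]] >]] }] [B [Q < [B [Q { }]] >] [B [Q { }]]]]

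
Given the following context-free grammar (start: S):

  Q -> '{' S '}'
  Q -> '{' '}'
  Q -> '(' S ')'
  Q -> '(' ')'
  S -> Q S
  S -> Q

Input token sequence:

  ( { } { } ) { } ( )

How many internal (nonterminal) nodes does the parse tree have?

[S [Q ( [S [Q { }] [S [Q { }]]] )] [S [Q { }] [S [Q ( )]]]]

10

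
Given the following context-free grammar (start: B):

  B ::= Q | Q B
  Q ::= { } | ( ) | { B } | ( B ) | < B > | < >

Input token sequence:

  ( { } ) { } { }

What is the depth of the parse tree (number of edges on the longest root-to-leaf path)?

4

[B [Q ( [B [Q { }]] )] [B [Q { }] [B [Q { }]]]]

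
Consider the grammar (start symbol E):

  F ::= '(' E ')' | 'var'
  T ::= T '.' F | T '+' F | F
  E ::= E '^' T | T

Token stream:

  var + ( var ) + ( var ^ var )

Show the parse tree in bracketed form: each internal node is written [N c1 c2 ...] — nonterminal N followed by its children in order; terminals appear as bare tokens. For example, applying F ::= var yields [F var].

[E [T [T [T [F var]] + [F ( [E [T [F var]]] )]] + [F ( [E [E [T [F var]]] ^ [T [F var]]] )]]]

E
T
T + F
T + F + F
F + F + F
var + F + F
var + ( E ) + F
var + ( T ) + F
var + ( F ) + F
var + ( var ) + F
var + ( var ) + ( E )
var + ( var ) + ( E ^ T )
var + ( var ) + ( T ^ T )
var + ( var ) + ( F ^ T )
var + ( var ) + ( var ^ T )
var + ( var ) + ( var ^ F )
var + ( var ) + ( var ^ var )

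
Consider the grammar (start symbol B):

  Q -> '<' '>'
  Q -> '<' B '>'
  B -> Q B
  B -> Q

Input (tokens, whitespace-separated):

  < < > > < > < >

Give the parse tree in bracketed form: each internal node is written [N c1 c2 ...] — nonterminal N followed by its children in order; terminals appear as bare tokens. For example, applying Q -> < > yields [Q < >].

B
Q B
< B > B
< Q > B
< < > > B
< < > > Q B
< < > > < > B
< < > > < > Q
< < > > < > < >

[B [Q < [B [Q < >]] >] [B [Q < >] [B [Q < >]]]]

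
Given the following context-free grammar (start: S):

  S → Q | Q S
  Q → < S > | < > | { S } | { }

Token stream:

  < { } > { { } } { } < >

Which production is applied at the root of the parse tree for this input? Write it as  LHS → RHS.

[S [Q < [S [Q { }]] >] [S [Q { [S [Q { }]] }] [S [Q { }] [S [Q < >]]]]]

S → Q S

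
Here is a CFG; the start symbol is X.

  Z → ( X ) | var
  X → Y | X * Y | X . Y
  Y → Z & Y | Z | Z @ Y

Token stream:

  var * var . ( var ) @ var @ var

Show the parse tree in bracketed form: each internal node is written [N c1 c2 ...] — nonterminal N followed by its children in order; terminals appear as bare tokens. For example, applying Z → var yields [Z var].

[X [X [X [Y [Z var]]] * [Y [Z var]]] . [Y [Z ( [X [Y [Z var]]] )] @ [Y [Z var] @ [Y [Z var]]]]]

X
X . Y
X * Y . Y
Y * Y . Y
Z * Y . Y
var * Y . Y
var * Z . Y
var * var . Y
var * var . Z @ Y
var * var . ( X ) @ Y
var * var . ( Y ) @ Y
var * var . ( Z ) @ Y
var * var . ( var ) @ Y
var * var . ( var ) @ Z @ Y
var * var . ( var ) @ var @ Y
var * var . ( var ) @ var @ Z
var * var . ( var ) @ var @ var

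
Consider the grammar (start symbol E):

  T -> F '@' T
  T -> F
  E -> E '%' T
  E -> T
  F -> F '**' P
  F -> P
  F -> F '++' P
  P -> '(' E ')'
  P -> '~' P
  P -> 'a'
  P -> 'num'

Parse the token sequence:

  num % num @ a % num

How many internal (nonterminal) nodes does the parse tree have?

[E [E [E [T [F [P num]]]] % [T [F [P num]] @ [T [F [P a]]]]] % [T [F [P num]]]]

15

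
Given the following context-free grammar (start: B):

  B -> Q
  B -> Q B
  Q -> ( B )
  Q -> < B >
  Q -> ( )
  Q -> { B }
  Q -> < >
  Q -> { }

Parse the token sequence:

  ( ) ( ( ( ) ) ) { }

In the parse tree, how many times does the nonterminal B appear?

5

[B [Q ( )] [B [Q ( [B [Q ( [B [Q ( )]] )]] )] [B [Q { }]]]]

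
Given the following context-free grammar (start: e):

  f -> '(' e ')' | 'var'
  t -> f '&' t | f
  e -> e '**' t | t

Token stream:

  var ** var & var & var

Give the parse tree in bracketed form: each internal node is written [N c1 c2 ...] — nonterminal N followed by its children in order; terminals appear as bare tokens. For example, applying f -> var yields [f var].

[e [e [t [f var]]] ** [t [f var] & [t [f var] & [t [f var]]]]]

e
e ** t
t ** t
f ** t
var ** t
var ** f & t
var ** var & t
var ** var & f & t
var ** var & var & t
var ** var & var & f
var ** var & var & var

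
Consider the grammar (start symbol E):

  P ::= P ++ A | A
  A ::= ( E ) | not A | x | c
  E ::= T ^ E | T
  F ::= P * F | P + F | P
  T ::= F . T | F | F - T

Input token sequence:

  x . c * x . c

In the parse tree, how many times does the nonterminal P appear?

4

[E [T [F [P [A x]]] . [T [F [P [A c]] * [F [P [A x]]]] . [T [F [P [A c]]]]]]]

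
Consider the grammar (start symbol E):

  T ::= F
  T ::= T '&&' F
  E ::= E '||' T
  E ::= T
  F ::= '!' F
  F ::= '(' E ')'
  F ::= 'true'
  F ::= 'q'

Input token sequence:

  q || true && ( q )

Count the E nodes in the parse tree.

[E [E [T [F q]]] || [T [T [F true]] && [F ( [E [T [F q]]] )]]]

3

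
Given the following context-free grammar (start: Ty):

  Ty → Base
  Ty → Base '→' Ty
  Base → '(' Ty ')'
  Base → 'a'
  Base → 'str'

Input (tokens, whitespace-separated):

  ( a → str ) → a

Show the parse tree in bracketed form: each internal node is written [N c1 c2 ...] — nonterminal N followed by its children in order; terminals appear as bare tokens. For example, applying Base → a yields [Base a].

Ty
Base → Ty
( Ty ) → Ty
( Base → Ty ) → Ty
( a → Ty ) → Ty
( a → Base ) → Ty
( a → str ) → Ty
( a → str ) → Base
( a → str ) → a

[Ty [Base ( [Ty [Base a] → [Ty [Base str]]] )] → [Ty [Base a]]]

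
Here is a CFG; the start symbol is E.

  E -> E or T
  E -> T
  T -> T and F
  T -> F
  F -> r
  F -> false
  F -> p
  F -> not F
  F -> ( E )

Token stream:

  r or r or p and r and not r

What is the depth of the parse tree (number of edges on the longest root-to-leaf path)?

5

[E [E [E [T [F r]]] or [T [F r]]] or [T [T [T [F p]] and [F r]] and [F not [F r]]]]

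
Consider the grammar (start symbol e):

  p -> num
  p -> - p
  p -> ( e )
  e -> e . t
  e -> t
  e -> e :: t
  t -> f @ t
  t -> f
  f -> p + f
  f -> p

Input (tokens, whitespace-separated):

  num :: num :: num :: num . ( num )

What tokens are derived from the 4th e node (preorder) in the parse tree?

[e [e [e [e [e [t [f [p num]]]] :: [t [f [p num]]]] :: [t [f [p num]]]] :: [t [f [p num]]]] . [t [f [p ( [e [t [f [p num]]]] )]]]]

num :: num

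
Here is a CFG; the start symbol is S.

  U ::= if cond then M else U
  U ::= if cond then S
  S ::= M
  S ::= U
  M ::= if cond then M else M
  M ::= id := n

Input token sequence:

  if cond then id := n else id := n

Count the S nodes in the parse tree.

[S [M if cond then [M id := n] else [M id := n]]]

1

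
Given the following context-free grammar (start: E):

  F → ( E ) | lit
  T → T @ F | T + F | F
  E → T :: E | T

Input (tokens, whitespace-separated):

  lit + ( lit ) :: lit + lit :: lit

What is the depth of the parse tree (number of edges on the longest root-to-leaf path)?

6

[E [T [T [F lit]] + [F ( [E [T [F lit]]] )]] :: [E [T [T [F lit]] + [F lit]] :: [E [T [F lit]]]]]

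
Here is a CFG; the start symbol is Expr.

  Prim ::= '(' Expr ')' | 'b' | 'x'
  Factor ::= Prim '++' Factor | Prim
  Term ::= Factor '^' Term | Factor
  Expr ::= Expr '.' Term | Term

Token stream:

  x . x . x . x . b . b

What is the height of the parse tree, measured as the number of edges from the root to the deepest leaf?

[Expr [Expr [Expr [Expr [Expr [Expr [Term [Factor [Prim x]]]] . [Term [Factor [Prim x]]]] . [Term [Factor [Prim x]]]] . [Term [Factor [Prim x]]]] . [Term [Factor [Prim b]]]] . [Term [Factor [Prim b]]]]

9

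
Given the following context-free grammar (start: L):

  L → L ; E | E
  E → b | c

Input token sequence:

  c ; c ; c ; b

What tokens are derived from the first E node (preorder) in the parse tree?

[L [L [L [L [E c]] ; [E c]] ; [E c]] ; [E b]]

c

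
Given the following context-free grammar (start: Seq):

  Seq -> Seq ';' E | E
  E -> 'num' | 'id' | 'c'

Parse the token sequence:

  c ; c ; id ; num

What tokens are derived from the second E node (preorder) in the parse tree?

[Seq [Seq [Seq [Seq [E c]] ; [E c]] ; [E id]] ; [E num]]

c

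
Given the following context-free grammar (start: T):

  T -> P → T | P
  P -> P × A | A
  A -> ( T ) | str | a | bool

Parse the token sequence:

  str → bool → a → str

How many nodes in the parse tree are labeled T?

[T [P [A str]] → [T [P [A bool]] → [T [P [A a]] → [T [P [A str]]]]]]

4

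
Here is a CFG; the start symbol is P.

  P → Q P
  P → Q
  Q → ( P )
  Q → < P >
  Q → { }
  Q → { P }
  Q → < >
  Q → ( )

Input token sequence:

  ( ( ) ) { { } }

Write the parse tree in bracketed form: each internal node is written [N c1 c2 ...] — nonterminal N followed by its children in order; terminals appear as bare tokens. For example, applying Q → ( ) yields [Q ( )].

[P [Q ( [P [Q ( )]] )] [P [Q { [P [Q { }]] }]]]

P
Q P
( P ) P
( Q ) P
( ( ) ) P
( ( ) ) Q
( ( ) ) { P }
( ( ) ) { Q }
( ( ) ) { { } }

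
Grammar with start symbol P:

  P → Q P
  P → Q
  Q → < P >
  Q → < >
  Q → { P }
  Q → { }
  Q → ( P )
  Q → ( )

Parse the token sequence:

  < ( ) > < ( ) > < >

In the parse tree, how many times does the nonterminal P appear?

[P [Q < [P [Q ( )]] >] [P [Q < [P [Q ( )]] >] [P [Q < >]]]]

5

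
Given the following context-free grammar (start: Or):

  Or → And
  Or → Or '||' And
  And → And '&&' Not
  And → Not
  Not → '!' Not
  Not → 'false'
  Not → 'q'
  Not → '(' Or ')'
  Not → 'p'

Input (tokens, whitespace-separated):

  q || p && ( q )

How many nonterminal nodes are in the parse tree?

11

[Or [Or [And [Not q]]] || [And [And [Not p]] && [Not ( [Or [And [Not q]]] )]]]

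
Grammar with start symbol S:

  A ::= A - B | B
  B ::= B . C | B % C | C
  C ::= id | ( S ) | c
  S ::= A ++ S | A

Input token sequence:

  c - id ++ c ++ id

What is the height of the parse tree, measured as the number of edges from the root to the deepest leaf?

[S [A [A [B [C c]]] - [B [C id]]] ++ [S [A [B [C c]]] ++ [S [A [B [C id]]]]]]

6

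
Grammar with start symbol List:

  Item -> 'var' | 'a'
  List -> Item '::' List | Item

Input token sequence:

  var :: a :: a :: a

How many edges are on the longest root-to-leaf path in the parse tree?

5

[List [Item var] :: [List [Item a] :: [List [Item a] :: [List [Item a]]]]]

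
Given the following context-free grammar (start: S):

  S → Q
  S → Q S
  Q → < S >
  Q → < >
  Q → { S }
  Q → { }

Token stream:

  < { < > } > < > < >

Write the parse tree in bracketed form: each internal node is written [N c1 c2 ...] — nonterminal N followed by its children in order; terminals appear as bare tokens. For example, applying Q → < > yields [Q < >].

S
Q S
< S > S
< Q > S
< { S } > S
< { Q } > S
< { < > } > S
< { < > } > Q S
< { < > } > < > S
< { < > } > < > Q
< { < > } > < > < >

[S [Q < [S [Q { [S [Q < >]] }]] >] [S [Q < >] [S [Q < >]]]]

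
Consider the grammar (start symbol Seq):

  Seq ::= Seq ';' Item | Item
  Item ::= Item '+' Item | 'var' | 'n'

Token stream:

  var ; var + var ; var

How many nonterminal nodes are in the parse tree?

8

[Seq [Seq [Seq [Item var]] ; [Item [Item var] + [Item var]]] ; [Item var]]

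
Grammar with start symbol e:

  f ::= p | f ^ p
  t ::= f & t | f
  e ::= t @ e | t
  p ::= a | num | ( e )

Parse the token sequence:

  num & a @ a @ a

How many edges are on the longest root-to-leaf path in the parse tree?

6

[e [t [f [p num]] & [t [f [p a]]]] @ [e [t [f [p a]]] @ [e [t [f [p a]]]]]]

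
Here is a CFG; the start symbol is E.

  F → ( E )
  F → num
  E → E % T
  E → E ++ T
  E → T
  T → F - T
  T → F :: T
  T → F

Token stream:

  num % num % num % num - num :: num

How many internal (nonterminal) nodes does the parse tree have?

16

[E [E [E [E [T [F num]]] % [T [F num]]] % [T [F num]]] % [T [F num] - [T [F num] :: [T [F num]]]]]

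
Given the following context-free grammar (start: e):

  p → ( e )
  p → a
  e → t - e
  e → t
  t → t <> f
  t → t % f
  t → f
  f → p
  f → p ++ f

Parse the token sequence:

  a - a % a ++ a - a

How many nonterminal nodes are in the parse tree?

17

[e [t [f [p a]]] - [e [t [t [f [p a]]] % [f [p a] ++ [f [p a]]]] - [e [t [f [p a]]]]]]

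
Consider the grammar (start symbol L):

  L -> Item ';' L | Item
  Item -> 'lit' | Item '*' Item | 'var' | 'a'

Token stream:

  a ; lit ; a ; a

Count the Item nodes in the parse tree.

[L [Item a] ; [L [Item lit] ; [L [Item a] ; [L [Item a]]]]]

4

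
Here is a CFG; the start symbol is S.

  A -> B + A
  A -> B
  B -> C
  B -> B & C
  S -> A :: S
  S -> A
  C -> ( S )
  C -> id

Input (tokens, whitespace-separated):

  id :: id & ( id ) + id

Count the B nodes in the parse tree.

[S [A [B [C id]]] :: [S [A [B [B [C id]] & [C ( [S [A [B [C id]]]] )]] + [A [B [C id]]]]]]

5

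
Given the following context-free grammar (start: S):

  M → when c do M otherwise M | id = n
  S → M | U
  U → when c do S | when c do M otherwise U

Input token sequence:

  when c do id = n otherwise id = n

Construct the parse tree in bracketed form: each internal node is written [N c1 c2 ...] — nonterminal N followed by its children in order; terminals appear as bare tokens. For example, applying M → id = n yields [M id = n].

S
M
when c do M otherwise M
when c do id = n otherwise M
when c do id = n otherwise id = n

[S [M when c do [M id = n] otherwise [M id = n]]]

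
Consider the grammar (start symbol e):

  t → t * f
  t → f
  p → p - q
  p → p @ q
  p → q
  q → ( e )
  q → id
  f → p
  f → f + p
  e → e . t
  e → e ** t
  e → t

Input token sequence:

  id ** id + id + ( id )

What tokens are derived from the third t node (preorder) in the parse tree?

id

[e [e [t [f [p [q id]]]]] ** [t [f [f [f [p [q id]]] + [p [q id]]] + [p [q ( [e [t [f [p [q id]]]]] )]]]]]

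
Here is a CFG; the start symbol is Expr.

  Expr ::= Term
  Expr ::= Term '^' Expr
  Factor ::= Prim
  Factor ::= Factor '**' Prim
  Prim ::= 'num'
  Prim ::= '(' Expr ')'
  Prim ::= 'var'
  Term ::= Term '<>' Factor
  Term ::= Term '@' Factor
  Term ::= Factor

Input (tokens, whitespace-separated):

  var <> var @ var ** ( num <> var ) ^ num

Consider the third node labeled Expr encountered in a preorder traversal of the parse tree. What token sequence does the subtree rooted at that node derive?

num

[Expr [Term [Term [Term [Factor [Prim var]]] <> [Factor [Prim var]]] @ [Factor [Factor [Prim var]] ** [Prim ( [Expr [Term [Term [Factor [Prim num]]] <> [Factor [Prim var]]]] )]]] ^ [Expr [Term [Factor [Prim num]]]]]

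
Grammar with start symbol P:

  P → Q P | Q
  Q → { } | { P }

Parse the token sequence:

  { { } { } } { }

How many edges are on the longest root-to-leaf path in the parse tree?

[P [Q { [P [Q { }] [P [Q { }]]] }] [P [Q { }]]]

5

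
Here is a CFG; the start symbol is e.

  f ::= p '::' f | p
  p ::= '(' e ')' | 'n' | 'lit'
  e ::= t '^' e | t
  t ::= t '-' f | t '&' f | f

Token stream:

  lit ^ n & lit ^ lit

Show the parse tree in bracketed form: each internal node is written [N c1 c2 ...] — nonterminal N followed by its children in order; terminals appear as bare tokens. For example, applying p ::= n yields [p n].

[e [t [f [p lit]]] ^ [e [t [t [f [p n]]] & [f [p lit]]] ^ [e [t [f [p lit]]]]]]

e
t ^ e
f ^ e
p ^ e
lit ^ e
lit ^ t ^ e
lit ^ t & f ^ e
lit ^ f & f ^ e
lit ^ p & f ^ e
lit ^ n & f ^ e
lit ^ n & p ^ e
lit ^ n & lit ^ e
lit ^ n & lit ^ t
lit ^ n & lit ^ f
lit ^ n & lit ^ p
lit ^ n & lit ^ lit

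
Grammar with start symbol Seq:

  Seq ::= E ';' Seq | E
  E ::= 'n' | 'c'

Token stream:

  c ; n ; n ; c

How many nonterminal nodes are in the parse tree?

[Seq [E c] ; [Seq [E n] ; [Seq [E n] ; [Seq [E c]]]]]

8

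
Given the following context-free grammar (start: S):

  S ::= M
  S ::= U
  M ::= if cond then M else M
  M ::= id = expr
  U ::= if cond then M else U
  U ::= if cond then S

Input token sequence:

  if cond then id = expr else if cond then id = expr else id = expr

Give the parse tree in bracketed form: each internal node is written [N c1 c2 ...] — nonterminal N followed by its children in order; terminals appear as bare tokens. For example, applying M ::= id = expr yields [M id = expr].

[S [M if cond then [M id = expr] else [M if cond then [M id = expr] else [M id = expr]]]]

S
M
if cond then M else M
if cond then id = expr else M
if cond then id = expr else if cond then M else M
if cond then id = expr else if cond then id = expr else M
if cond then id = expr else if cond then id = expr else id = expr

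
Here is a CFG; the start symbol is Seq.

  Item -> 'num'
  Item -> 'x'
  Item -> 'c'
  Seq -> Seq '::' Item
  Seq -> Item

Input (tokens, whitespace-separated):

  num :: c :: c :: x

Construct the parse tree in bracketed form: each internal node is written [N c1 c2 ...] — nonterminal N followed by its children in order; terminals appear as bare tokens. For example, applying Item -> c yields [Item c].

Seq
Seq :: Item
Seq :: Item :: Item
Seq :: Item :: Item :: Item
Item :: Item :: Item :: Item
num :: Item :: Item :: Item
num :: c :: Item :: Item
num :: c :: c :: Item
num :: c :: c :: x

[Seq [Seq [Seq [Seq [Item num]] :: [Item c]] :: [Item c]] :: [Item x]]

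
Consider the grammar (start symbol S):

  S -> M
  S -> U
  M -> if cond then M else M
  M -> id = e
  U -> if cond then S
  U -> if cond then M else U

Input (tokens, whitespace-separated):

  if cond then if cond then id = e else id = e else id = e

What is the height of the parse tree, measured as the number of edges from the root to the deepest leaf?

4

[S [M if cond then [M if cond then [M id = e] else [M id = e]] else [M id = e]]]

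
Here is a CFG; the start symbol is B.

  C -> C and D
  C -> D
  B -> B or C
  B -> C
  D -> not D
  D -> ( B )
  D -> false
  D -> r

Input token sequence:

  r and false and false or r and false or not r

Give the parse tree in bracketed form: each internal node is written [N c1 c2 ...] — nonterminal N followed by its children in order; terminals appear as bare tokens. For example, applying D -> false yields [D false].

[B [B [B [C [C [C [D r]] and [D false]] and [D false]]] or [C [C [D r]] and [D false]]] or [C [D not [D r]]]]

B
B or C
B or C or C
C or C or C
C and D or C or C
C and D and D or C or C
D and D and D or C or C
r and D and D or C or C
r and false and D or C or C
r and false and false or C or C
r and false and false or C and D or C
r and false and false or D and D or C
r and false and false or r and D or C
r and false and false or r and false or C
r and false and false or r and false or D
r and false and false or r and false or not D
r and false and false or r and false or not r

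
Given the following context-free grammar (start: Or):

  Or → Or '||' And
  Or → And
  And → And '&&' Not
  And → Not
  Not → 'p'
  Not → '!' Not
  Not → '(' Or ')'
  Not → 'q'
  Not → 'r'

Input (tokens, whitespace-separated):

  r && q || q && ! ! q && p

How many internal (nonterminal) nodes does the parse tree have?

[Or [Or [And [And [Not r]] && [Not q]]] || [And [And [And [Not q]] && [Not ! [Not ! [Not q]]]] && [Not p]]]

14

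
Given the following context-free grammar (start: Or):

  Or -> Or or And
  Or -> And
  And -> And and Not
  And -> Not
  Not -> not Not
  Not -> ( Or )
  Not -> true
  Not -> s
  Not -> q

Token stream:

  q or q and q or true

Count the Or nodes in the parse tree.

3

[Or [Or [Or [And [Not q]]] or [And [And [Not q]] and [Not q]]] or [And [Not true]]]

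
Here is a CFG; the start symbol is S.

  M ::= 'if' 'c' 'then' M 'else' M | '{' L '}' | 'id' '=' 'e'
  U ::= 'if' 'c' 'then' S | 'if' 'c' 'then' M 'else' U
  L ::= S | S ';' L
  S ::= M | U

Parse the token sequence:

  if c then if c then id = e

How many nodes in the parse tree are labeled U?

[S [U if c then [S [U if c then [S [M id = e]]]]]]

2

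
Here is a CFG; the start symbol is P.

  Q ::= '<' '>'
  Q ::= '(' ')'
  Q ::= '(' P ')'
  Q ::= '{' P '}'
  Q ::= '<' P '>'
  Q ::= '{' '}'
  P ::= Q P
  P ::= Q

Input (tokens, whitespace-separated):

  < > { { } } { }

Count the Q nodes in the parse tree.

4

[P [Q < >] [P [Q { [P [Q { }]] }] [P [Q { }]]]]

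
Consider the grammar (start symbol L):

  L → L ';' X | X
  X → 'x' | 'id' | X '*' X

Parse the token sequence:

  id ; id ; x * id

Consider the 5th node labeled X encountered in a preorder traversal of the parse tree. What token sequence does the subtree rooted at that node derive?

id

[L [L [L [X id]] ; [X id]] ; [X [X x] * [X id]]]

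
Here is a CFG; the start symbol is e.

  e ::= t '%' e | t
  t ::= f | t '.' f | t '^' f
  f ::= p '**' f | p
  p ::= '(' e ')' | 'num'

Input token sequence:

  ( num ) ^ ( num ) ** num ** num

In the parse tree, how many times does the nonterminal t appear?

[e [t [t [f [p ( [e [t [f [p num]]]] )]]] ^ [f [p ( [e [t [f [p num]]]] )] ** [f [p num] ** [f [p num]]]]]]

4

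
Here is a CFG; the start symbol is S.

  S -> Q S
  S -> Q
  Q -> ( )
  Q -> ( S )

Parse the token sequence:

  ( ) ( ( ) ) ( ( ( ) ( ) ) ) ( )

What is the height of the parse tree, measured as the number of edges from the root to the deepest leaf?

[S [Q ( )] [S [Q ( [S [Q ( )]] )] [S [Q ( [S [Q ( [S [Q ( )] [S [Q ( )]]] )]] )] [S [Q ( )]]]]]

9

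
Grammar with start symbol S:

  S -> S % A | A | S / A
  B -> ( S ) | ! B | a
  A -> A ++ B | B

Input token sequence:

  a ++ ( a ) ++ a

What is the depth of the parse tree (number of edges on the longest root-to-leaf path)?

7

[S [A [A [A [B a]] ++ [B ( [S [A [B a]]] )]] ++ [B a]]]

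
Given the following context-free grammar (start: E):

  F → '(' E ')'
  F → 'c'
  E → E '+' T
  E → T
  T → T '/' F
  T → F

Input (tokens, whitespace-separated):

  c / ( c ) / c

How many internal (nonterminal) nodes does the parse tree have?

10

[E [T [T [T [F c]] / [F ( [E [T [F c]]] )]] / [F c]]]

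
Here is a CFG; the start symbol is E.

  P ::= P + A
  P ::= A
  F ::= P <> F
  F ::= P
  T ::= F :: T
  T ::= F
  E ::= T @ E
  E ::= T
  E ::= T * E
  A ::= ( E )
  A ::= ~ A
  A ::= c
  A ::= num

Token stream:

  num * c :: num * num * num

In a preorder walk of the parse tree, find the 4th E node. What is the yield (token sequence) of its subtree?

[E [T [F [P [A num]]]] * [E [T [F [P [A c]]] :: [T [F [P [A num]]]]] * [E [T [F [P [A num]]]] * [E [T [F [P [A num]]]]]]]]

num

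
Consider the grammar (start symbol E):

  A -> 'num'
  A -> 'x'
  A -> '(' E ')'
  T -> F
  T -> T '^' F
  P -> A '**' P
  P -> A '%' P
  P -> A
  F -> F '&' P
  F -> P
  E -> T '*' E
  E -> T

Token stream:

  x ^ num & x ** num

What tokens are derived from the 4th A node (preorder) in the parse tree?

[E [T [T [F [P [A x]]]] ^ [F [F [P [A num]]] & [P [A x] ** [P [A num]]]]]]

num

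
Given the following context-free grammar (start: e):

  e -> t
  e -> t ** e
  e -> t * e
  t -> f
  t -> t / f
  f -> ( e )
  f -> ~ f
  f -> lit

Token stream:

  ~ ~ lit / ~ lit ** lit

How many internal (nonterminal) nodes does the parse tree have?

11

[e [t [t [f ~ [f ~ [f lit]]]] / [f ~ [f lit]]] ** [e [t [f lit]]]]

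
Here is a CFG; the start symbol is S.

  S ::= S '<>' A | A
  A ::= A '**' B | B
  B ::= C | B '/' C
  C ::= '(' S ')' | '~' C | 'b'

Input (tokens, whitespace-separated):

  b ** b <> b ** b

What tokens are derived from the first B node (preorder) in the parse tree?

b

[S [S [A [A [B [C b]]] ** [B [C b]]]] <> [A [A [B [C b]]] ** [B [C b]]]]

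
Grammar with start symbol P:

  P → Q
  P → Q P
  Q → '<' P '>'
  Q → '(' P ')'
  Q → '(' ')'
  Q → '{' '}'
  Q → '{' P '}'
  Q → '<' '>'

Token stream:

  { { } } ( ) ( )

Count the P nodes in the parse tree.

4

[P [Q { [P [Q { }]] }] [P [Q ( )] [P [Q ( )]]]]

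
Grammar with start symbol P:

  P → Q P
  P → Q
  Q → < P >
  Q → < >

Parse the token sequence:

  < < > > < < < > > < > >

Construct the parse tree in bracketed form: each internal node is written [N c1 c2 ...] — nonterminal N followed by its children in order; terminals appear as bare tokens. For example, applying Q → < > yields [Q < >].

P
Q P
< P > P
< Q > P
< < > > P
< < > > Q
< < > > < P >
< < > > < Q P >
< < > > < < P > P >
< < > > < < Q > P >
< < > > < < < > > P >
< < > > < < < > > Q >
< < > > < < < > > < > >

[P [Q < [P [Q < >]] >] [P [Q < [P [Q < [P [Q < >]] >] [P [Q < >]]] >]]]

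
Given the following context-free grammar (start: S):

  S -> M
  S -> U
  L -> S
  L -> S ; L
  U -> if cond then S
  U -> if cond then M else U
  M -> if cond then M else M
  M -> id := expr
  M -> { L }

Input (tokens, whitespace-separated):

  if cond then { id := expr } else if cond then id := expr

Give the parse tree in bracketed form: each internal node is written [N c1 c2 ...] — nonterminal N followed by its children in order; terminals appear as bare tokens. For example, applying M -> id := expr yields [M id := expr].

[S [U if cond then [M { [L [S [M id := expr]]] }] else [U if cond then [S [M id := expr]]]]]

S
U
if cond then M else U
if cond then { L } else U
if cond then { S } else U
if cond then { M } else U
if cond then { id := expr } else U
if cond then { id := expr } else if cond then S
if cond then { id := expr } else if cond then M
if cond then { id := expr } else if cond then id := expr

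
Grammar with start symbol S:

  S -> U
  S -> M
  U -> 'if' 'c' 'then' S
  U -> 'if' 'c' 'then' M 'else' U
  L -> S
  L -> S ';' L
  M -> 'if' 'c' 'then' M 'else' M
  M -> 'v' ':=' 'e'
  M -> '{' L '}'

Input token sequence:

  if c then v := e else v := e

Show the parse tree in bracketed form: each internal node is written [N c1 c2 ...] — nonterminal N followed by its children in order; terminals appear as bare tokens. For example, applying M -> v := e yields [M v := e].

[S [M if c then [M v := e] else [M v := e]]]

S
M
if c then M else M
if c then v := e else M
if c then v := e else v := e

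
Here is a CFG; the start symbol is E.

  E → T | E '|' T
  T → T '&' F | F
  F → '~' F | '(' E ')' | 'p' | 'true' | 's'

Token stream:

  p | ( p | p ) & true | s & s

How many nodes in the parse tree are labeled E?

[E [E [E [T [F p]]] | [T [T [F ( [E [E [T [F p]]] | [T [F p]]] )]] & [F true]]] | [T [T [F s]] & [F s]]]

5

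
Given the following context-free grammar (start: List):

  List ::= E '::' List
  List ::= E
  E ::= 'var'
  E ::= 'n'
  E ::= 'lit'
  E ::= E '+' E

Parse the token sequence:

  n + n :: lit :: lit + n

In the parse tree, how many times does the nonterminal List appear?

[List [E [E n] + [E n]] :: [List [E lit] :: [List [E [E lit] + [E n]]]]]

3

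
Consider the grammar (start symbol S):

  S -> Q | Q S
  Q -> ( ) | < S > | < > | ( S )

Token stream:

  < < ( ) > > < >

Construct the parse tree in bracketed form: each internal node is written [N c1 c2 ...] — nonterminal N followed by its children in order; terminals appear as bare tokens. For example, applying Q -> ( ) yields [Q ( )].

S
Q S
< S > S
< Q > S
< < S > > S
< < Q > > S
< < ( ) > > S
< < ( ) > > Q
< < ( ) > > < >

[S [Q < [S [Q < [S [Q ( )]] >]] >] [S [Q < >]]]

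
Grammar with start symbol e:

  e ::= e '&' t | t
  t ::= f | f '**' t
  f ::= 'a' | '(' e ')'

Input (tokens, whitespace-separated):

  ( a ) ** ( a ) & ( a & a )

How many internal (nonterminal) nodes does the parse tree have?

[e [e [t [f ( [e [t [f a]]] )] ** [t [f ( [e [t [f a]]] )]]]] & [t [f ( [e [e [t [f a]]] & [t [f a]]] )]]]

20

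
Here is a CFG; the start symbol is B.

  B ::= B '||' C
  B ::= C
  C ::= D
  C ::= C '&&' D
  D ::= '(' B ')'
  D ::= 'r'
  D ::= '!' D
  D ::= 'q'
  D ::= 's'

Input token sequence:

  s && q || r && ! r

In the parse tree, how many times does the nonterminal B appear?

[B [B [C [C [D s]] && [D q]]] || [C [C [D r]] && [D ! [D r]]]]

2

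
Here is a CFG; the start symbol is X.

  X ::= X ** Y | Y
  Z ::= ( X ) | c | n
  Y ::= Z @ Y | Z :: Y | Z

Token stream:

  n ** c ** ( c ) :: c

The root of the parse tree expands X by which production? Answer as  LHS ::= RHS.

X ::= X ** Y

[X [X [X [Y [Z n]]] ** [Y [Z c]]] ** [Y [Z ( [X [Y [Z c]]] )] :: [Y [Z c]]]]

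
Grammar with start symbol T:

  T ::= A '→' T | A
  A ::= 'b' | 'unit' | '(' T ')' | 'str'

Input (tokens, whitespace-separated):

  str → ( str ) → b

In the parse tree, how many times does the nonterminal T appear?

[T [A str] → [T [A ( [T [A str]] )] → [T [A b]]]]

4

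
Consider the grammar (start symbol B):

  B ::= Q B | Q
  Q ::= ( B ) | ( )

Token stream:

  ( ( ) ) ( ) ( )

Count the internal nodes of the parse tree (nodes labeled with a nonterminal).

8

[B [Q ( [B [Q ( )]] )] [B [Q ( )] [B [Q ( )]]]]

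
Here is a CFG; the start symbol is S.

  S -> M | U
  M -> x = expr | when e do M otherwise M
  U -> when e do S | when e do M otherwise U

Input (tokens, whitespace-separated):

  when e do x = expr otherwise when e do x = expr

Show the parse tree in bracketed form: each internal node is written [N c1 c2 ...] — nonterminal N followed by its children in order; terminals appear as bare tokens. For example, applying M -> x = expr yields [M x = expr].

[S [U when e do [M x = expr] otherwise [U when e do [S [M x = expr]]]]]

S
U
when e do M otherwise U
when e do x = expr otherwise U
when e do x = expr otherwise when e do S
when e do x = expr otherwise when e do M
when e do x = expr otherwise when e do x = expr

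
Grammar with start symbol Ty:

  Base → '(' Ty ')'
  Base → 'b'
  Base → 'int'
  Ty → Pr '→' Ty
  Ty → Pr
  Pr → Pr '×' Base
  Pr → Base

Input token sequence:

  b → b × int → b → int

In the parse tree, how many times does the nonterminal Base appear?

5

[Ty [Pr [Base b]] → [Ty [Pr [Pr [Base b]] × [Base int]] → [Ty [Pr [Base b]] → [Ty [Pr [Base int]]]]]]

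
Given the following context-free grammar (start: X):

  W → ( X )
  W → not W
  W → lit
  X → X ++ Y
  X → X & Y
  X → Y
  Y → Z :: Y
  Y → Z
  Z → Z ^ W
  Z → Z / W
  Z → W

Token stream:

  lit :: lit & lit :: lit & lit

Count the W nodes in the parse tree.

[X [X [X [Y [Z [W lit]] :: [Y [Z [W lit]]]]] & [Y [Z [W lit]] :: [Y [Z [W lit]]]]] & [Y [Z [W lit]]]]

5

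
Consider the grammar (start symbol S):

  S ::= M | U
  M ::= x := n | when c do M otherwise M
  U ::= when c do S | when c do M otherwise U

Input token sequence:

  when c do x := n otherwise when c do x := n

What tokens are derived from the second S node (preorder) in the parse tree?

[S [U when c do [M x := n] otherwise [U when c do [S [M x := n]]]]]

x := n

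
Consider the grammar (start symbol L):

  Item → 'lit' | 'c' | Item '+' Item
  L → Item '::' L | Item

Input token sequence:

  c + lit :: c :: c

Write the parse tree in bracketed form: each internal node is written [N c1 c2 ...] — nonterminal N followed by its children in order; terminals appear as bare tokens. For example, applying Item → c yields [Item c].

L
Item :: L
Item + Item :: L
c + Item :: L
c + lit :: L
c + lit :: Item :: L
c + lit :: c :: L
c + lit :: c :: Item
c + lit :: c :: c

[L [Item [Item c] + [Item lit]] :: [L [Item c] :: [L [Item c]]]]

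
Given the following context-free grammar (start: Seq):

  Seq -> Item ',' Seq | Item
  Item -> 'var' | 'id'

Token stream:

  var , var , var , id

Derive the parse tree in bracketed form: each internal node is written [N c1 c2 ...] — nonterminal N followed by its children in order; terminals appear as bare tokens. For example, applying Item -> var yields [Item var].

Seq
Item , Seq
var , Seq
var , Item , Seq
var , var , Seq
var , var , Item , Seq
var , var , var , Seq
var , var , var , Item
var , var , var , id

[Seq [Item var] , [Seq [Item var] , [Seq [Item var] , [Seq [Item id]]]]]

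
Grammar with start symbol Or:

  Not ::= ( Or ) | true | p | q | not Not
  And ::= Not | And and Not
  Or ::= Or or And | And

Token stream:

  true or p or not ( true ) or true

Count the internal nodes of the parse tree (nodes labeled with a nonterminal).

[Or [Or [Or [Or [And [Not true]]] or [And [Not p]]] or [And [Not not [Not ( [Or [And [Not true]]] )]]]] or [And [Not true]]]

16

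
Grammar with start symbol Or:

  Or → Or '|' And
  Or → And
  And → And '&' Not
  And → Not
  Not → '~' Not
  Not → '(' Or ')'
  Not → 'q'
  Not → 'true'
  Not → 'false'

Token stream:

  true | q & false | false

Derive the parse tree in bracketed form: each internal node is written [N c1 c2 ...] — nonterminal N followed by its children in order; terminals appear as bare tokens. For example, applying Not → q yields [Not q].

[Or [Or [Or [And [Not true]]] | [And [And [Not q]] & [Not false]]] | [And [Not false]]]

Or
Or | And
Or | And | And
And | And | And
Not | And | And
true | And | And
true | And & Not | And
true | Not & Not | And
true | q & Not | And
true | q & false | And
true | q & false | Not
true | q & false | false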